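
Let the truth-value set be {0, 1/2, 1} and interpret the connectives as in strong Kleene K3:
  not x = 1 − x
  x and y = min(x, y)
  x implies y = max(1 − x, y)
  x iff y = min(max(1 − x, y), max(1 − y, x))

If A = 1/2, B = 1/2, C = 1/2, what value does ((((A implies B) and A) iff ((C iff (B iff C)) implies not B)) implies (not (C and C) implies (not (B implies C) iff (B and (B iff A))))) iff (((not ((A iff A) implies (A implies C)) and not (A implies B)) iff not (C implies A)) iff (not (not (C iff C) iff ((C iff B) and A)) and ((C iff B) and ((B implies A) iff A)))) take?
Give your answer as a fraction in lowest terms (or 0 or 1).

1/2

A implies B = 1/2 implies 1/2 = 1/2
(A implies B) and A = 1/2 and 1/2 = 1/2
B iff C = 1/2 iff 1/2 = 1/2
C iff (B iff C) = 1/2 iff 1/2 = 1/2
not B = not 1/2 = 1/2
(C iff (B iff C)) implies not B = 1/2 implies 1/2 = 1/2
((A implies B) and A) iff ((C iff (B iff C)) implies not B) = 1/2 iff 1/2 = 1/2
C and C = 1/2 and 1/2 = 1/2
not (C and C) = not 1/2 = 1/2
B implies C = 1/2 implies 1/2 = 1/2
not (B implies C) = not 1/2 = 1/2
B iff A = 1/2 iff 1/2 = 1/2
B and (B iff A) = 1/2 and 1/2 = 1/2
not (B implies C) iff (B and (B iff A)) = 1/2 iff 1/2 = 1/2
not (C and C) implies (not (B implies C) iff (B and (B iff A))) = 1/2 implies 1/2 = 1/2
(((A implies B) and A) iff ((C iff (B iff C)) implies not B)) implies (not (C and C) implies (not (B implies C) iff (B and (B iff A)))) = 1/2 implies 1/2 = 1/2
A iff A = 1/2 iff 1/2 = 1/2
A implies C = 1/2 implies 1/2 = 1/2
(A iff A) implies (A implies C) = 1/2 implies 1/2 = 1/2
not ((A iff A) implies (A implies C)) = not 1/2 = 1/2
A implies B = 1/2 implies 1/2 = 1/2
not (A implies B) = not 1/2 = 1/2
not ((A iff A) implies (A implies C)) and not (A implies B) = 1/2 and 1/2 = 1/2
C implies A = 1/2 implies 1/2 = 1/2
not (C implies A) = not 1/2 = 1/2
(not ((A iff A) implies (A implies C)) and not (A implies B)) iff not (C implies A) = 1/2 iff 1/2 = 1/2
C iff C = 1/2 iff 1/2 = 1/2
not (C iff C) = not 1/2 = 1/2
C iff B = 1/2 iff 1/2 = 1/2
(C iff B) and A = 1/2 and 1/2 = 1/2
not (C iff C) iff ((C iff B) and A) = 1/2 iff 1/2 = 1/2
not (not (C iff C) iff ((C iff B) and A)) = not 1/2 = 1/2
C iff B = 1/2 iff 1/2 = 1/2
B implies A = 1/2 implies 1/2 = 1/2
(B implies A) iff A = 1/2 iff 1/2 = 1/2
(C iff B) and ((B implies A) iff A) = 1/2 and 1/2 = 1/2
not (not (C iff C) iff ((C iff B) and A)) and ((C iff B) and ((B implies A) iff A)) = 1/2 and 1/2 = 1/2
((not ((A iff A) implies (A implies C)) and not (A implies B)) iff not (C implies A)) iff (not (not (C iff C) iff ((C iff B) and A)) and ((C iff B) and ((B implies A) iff A))) = 1/2 iff 1/2 = 1/2
((((A implies B) and A) iff ((C iff (B iff C)) implies not B)) implies (not (C and C) implies (not (B implies C) iff (B and (B iff A))))) iff (((not ((A iff A) implies (A implies C)) and not (A implies B)) iff not (C implies A)) iff (not (not (C iff C) iff ((C iff B) and A)) and ((C iff B) and ((B implies A) iff A)))) = 1/2 iff 1/2 = 1/2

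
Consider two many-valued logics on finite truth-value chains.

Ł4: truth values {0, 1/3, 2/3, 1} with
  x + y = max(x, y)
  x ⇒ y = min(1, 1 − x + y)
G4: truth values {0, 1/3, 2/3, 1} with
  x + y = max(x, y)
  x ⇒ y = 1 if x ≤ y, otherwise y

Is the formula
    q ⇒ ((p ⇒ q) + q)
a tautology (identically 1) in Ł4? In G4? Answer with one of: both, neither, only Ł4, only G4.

In Ł4: every assignment gives 1 — tautology.
In G4: every assignment gives 1 — tautology.

both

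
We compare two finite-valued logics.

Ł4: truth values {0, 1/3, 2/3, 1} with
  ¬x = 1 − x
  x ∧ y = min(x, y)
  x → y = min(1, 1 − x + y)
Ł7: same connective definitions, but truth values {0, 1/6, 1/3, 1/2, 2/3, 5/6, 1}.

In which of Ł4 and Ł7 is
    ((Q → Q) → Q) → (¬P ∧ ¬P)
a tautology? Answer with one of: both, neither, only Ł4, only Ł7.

In Ł4: at P = 1/3, Q = 1 the value is 2/3 — not a tautology.
In Ł7: at P = 1/6, Q = 1 the value is 5/6 — not a tautology.

neither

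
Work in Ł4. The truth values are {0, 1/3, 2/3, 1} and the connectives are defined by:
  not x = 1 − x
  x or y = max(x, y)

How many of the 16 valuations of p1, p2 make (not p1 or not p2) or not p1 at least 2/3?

12

p1 = 0, p2 = 0 ↦ 1  ≥
p1 = 0, p2 = 1/3 ↦ 1  ≥
p1 = 0, p2 = 2/3 ↦ 1  ≥
p1 = 0, p2 = 1 ↦ 1  ≥
p1 = 1/3, p2 = 0 ↦ 1  ≥
p1 = 1/3, p2 = 1/3 ↦ 2/3  ≥
p1 = 1/3, p2 = 2/3 ↦ 2/3  ≥
p1 = 1/3, p2 = 1 ↦ 2/3  ≥
p1 = 2/3, p2 = 0 ↦ 1  ≥
p1 = 2/3, p2 = 1/3 ↦ 2/3  ≥
p1 = 2/3, p2 = 2/3 ↦ 1/3  <
p1 = 2/3, p2 = 1 ↦ 1/3  <
p1 = 1, p2 = 0 ↦ 1  ≥
p1 = 1, p2 = 1/3 ↦ 2/3  ≥
p1 = 1, p2 = 2/3 ↦ 1/3  <
p1 = 1, p2 = 1 ↦ 0  <
So 12 of the 16 assignments meet the threshold.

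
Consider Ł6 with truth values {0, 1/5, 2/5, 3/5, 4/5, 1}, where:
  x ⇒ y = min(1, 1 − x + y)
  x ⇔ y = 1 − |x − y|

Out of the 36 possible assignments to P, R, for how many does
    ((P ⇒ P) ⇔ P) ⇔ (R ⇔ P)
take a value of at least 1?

8

value 1: 8 assignments (counts)
value 4/5: 10 assignments
value 3/5: 7 assignments
value 2/5: 6 assignments
value 1/5: 3 assignments
value 0: 2 assignments
So 8 of the 36 assignments meet the threshold.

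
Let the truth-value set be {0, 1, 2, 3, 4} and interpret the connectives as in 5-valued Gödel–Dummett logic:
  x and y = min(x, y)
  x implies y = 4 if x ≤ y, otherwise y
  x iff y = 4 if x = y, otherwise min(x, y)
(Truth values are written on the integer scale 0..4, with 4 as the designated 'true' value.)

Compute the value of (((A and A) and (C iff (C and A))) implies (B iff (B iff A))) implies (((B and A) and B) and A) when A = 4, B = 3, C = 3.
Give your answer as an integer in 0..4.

A and A = 4 and 4 = 4
C and A = 3 and 4 = 3
C iff (C and A) = 3 iff 3 = 4
(A and A) and (C iff (C and A)) = 4 and 4 = 4
B iff A = 3 iff 4 = 3
B iff (B iff A) = 3 iff 3 = 4
((A and A) and (C iff (C and A))) implies (B iff (B iff A)) = 4 implies 4 = 4
B and A = 3 and 4 = 3
(B and A) and B = 3 and 3 = 3
((B and A) and B) and A = 3 and 4 = 3
(((A and A) and (C iff (C and A))) implies (B iff (B iff A))) implies (((B and A) and B) and A) = 4 implies 3 = 3

3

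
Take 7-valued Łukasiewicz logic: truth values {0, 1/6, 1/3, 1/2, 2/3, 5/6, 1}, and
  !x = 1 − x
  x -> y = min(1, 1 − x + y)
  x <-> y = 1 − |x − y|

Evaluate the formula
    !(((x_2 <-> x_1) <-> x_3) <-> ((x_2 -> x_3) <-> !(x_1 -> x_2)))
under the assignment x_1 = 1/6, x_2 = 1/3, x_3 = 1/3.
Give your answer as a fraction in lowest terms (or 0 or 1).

1/2

x_2 <-> x_1 = 1/3 <-> 1/6 = 5/6
(x_2 <-> x_1) <-> x_3 = 5/6 <-> 1/3 = 1/2
x_2 -> x_3 = 1/3 -> 1/3 = 1
x_1 -> x_2 = 1/6 -> 1/3 = 1
!(x_1 -> x_2) = !1 = 0
(x_2 -> x_3) <-> !(x_1 -> x_2) = 1 <-> 0 = 0
((x_2 <-> x_1) <-> x_3) <-> ((x_2 -> x_3) <-> !(x_1 -> x_2)) = 1/2 <-> 0 = 1/2
!(((x_2 <-> x_1) <-> x_3) <-> ((x_2 -> x_3) <-> !(x_1 -> x_2))) = !1/2 = 1/2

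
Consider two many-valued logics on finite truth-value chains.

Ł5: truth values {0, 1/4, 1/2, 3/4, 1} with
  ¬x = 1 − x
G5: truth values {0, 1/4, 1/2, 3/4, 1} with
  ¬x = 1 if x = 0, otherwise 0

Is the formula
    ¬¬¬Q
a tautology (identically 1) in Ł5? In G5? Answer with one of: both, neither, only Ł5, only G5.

In Ł5: at Q = 1/4 the value is 3/4 — not a tautology.
In G5: at Q = 1/4 the value is 0 — not a tautology.

neither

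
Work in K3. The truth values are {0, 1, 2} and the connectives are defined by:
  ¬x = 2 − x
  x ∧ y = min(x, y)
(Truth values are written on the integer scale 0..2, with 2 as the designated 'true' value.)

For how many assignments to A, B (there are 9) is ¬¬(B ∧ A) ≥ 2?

A = 0, B = 0 ↦ 0  <
A = 0, B = 1 ↦ 0  <
A = 0, B = 2 ↦ 0  <
A = 1, B = 0 ↦ 0  <
A = 1, B = 1 ↦ 1  <
A = 1, B = 2 ↦ 1  <
A = 2, B = 0 ↦ 0  <
A = 2, B = 1 ↦ 1  <
A = 2, B = 2 ↦ 2  ≥
So 1 of the 9 assignments meets the threshold.

1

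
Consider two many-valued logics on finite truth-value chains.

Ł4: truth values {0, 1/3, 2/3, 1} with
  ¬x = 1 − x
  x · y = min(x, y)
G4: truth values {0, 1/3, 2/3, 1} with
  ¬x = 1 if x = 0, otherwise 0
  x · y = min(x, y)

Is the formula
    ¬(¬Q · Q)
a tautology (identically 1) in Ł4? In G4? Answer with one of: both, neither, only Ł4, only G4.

only G4

In Ł4: at Q = 1/3 the value is 2/3 — not a tautology.
In G4: every assignment gives 1 — tautology.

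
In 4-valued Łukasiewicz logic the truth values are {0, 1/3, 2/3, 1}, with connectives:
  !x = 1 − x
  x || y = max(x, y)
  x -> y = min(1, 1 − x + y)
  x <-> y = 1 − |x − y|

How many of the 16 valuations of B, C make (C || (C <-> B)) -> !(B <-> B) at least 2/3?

3

B = 0, C = 0 ↦ 0  <
B = 0, C = 1/3 ↦ 1/3  <
B = 0, C = 2/3 ↦ 1/3  <
B = 0, C = 1 ↦ 0  <
B = 1/3, C = 0 ↦ 1/3  <
B = 1/3, C = 1/3 ↦ 0  <
B = 1/3, C = 2/3 ↦ 1/3  <
B = 1/3, C = 1 ↦ 0  <
B = 2/3, C = 0 ↦ 2/3  ≥
B = 2/3, C = 1/3 ↦ 1/3  <
B = 2/3, C = 2/3 ↦ 0  <
B = 2/3, C = 1 ↦ 0  <
B = 1, C = 0 ↦ 1  ≥
B = 1, C = 1/3 ↦ 2/3  ≥
B = 1, C = 2/3 ↦ 1/3  <
B = 1, C = 1 ↦ 0  <
So 3 of the 16 assignments meet the threshold.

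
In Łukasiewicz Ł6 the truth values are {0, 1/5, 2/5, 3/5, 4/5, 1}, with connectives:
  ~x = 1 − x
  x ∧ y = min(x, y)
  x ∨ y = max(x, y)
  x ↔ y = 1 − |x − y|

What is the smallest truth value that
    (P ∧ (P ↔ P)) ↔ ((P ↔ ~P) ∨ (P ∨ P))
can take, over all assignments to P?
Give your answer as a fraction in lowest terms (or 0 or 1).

Take P = 2/5:
P ↔ P = 2/5 ↔ 2/5 = 1
P ∧ (P ↔ P) = 2/5 ∧ 1 = 2/5
~P = ~2/5 = 3/5
P ↔ ~P = 2/5 ↔ 3/5 = 4/5
P ∨ P = 2/5 ∨ 2/5 = 2/5
(P ↔ ~P) ∨ (P ∨ P) = 4/5 ∨ 2/5 = 4/5
(P ∧ (P ↔ P)) ↔ ((P ↔ ~P) ∨ (P ∨ P)) = 2/5 ↔ 4/5 = 3/5
No assignment yields a value below 3/5, so this is the minimum.

3/5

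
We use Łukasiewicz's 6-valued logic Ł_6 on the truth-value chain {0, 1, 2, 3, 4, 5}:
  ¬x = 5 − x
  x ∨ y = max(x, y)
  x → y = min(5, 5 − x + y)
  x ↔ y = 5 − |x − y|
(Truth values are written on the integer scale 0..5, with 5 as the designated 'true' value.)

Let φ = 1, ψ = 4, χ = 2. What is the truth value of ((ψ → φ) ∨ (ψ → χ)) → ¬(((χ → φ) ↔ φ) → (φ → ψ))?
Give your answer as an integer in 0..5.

ψ → φ = 4 → 1 = 2
ψ → χ = 4 → 2 = 3
(ψ → φ) ∨ (ψ → χ) = 2 ∨ 3 = 3
χ → φ = 2 → 1 = 4
(χ → φ) ↔ φ = 4 ↔ 1 = 2
φ → ψ = 1 → 4 = 5
((χ → φ) ↔ φ) → (φ → ψ) = 2 → 5 = 5
¬(((χ → φ) ↔ φ) → (φ → ψ)) = ¬5 = 0
((ψ → φ) ∨ (ψ → χ)) → ¬(((χ → φ) ↔ φ) → (φ → ψ)) = 3 → 0 = 2

2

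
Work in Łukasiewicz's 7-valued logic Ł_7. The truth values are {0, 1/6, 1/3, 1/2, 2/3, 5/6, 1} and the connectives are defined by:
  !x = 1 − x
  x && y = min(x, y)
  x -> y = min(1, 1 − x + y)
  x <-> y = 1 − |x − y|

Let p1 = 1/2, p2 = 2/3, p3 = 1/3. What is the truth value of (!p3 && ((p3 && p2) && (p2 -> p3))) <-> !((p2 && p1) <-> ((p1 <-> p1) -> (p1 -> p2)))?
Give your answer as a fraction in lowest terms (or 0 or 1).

!p3 = !1/3 = 2/3
p3 && p2 = 1/3 && 2/3 = 1/3
p2 -> p3 = 2/3 -> 1/3 = 2/3
(p3 && p2) && (p2 -> p3) = 1/3 && 2/3 = 1/3
!p3 && ((p3 && p2) && (p2 -> p3)) = 2/3 && 1/3 = 1/3
p2 && p1 = 2/3 && 1/2 = 1/2
p1 <-> p1 = 1/2 <-> 1/2 = 1
p1 -> p2 = 1/2 -> 2/3 = 1
(p1 <-> p1) -> (p1 -> p2) = 1 -> 1 = 1
(p2 && p1) <-> ((p1 <-> p1) -> (p1 -> p2)) = 1/2 <-> 1 = 1/2
!((p2 && p1) <-> ((p1 <-> p1) -> (p1 -> p2))) = !1/2 = 1/2
(!p3 && ((p3 && p2) && (p2 -> p3))) <-> !((p2 && p1) <-> ((p1 <-> p1) -> (p1 -> p2))) = 1/3 <-> 1/2 = 5/6

5/6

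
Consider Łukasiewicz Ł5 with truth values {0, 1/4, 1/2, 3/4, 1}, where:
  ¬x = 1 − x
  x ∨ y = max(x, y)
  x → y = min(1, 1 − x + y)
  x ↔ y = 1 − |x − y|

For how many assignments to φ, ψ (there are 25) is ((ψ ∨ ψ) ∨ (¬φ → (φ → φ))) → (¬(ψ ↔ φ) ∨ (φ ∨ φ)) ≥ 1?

6

value 1: 6 assignments (counts)
value 3/4: 7 assignments
value 1/2: 7 assignments
value 1/4: 4 assignments
value 0: 1 assignment
So 6 of the 25 assignments meet the threshold.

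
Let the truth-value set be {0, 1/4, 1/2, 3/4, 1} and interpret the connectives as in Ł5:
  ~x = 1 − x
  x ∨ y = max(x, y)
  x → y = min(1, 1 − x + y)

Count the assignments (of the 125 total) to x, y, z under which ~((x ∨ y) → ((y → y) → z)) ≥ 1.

9

value 1: 9 assignments (counts)
value 3/4: 16 assignments
value 1/2: 21 assignments
value 1/4: 24 assignments
value 0: 55 assignments
So 9 of the 125 assignments meet the threshold.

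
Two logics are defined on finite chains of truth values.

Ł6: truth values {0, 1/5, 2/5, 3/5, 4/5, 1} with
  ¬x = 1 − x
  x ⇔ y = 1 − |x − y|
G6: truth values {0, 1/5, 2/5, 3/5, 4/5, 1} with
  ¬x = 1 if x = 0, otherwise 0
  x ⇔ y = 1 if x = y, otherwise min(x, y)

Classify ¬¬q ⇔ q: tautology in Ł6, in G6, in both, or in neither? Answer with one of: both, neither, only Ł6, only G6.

In Ł6: every assignment gives 1 — tautology.
In G6: at q = 1/5 the value is 1/5 — not a tautology.

only Ł6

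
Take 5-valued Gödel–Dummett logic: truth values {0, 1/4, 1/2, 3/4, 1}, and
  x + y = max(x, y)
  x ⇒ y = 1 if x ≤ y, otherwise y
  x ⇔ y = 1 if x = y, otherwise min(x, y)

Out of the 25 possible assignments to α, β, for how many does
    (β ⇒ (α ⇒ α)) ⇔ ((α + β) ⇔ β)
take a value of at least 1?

value 1: 15 assignments (counts)
value 3/4: 1 assignment
value 1/2: 2 assignments
value 1/4: 3 assignments
value 0: 4 assignments
So 15 of the 25 assignments meet the threshold.

15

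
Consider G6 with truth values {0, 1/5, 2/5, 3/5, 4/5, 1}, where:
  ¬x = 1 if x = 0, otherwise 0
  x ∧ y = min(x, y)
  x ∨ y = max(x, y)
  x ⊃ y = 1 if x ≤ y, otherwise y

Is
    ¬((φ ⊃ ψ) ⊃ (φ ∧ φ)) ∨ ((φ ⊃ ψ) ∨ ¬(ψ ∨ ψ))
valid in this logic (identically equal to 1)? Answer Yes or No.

No

Counterexample: take φ = 2/5, ψ = 1/5.
φ ⊃ ψ = 2/5 ⊃ 1/5 = 1/5
φ ∧ φ = 2/5 ∧ 2/5 = 2/5
(φ ⊃ ψ) ⊃ (φ ∧ φ) = 1/5 ⊃ 2/5 = 1
¬((φ ⊃ ψ) ⊃ (φ ∧ φ)) = ¬1 = 0
φ ⊃ ψ = 2/5 ⊃ 1/5 = 1/5
ψ ∨ ψ = 1/5 ∨ 1/5 = 1/5
¬(ψ ∨ ψ) = ¬1/5 = 0
(φ ⊃ ψ) ∨ ¬(ψ ∨ ψ) = 1/5 ∨ 0 = 1/5
¬((φ ⊃ ψ) ⊃ (φ ∧ φ)) ∨ ((φ ⊃ ψ) ∨ ¬(ψ ∨ ψ)) = 0 ∨ 1/5 = 1/5
This gives 1/5 ≠ 1.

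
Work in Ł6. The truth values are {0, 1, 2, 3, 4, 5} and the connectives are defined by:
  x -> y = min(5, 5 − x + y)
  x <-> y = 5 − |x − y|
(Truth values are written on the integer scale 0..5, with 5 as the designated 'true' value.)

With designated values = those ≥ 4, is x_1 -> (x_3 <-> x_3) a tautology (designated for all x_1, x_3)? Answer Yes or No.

At x_1 = 5, x_3 = 1, for instance:
x_3 <-> x_3 = 1 <-> 1 = 5
x_1 -> (x_3 <-> x_3) = 5 -> 5 = 5
and checking the remaining 35 assignments likewise gives ≥ 4 in every case.

Yes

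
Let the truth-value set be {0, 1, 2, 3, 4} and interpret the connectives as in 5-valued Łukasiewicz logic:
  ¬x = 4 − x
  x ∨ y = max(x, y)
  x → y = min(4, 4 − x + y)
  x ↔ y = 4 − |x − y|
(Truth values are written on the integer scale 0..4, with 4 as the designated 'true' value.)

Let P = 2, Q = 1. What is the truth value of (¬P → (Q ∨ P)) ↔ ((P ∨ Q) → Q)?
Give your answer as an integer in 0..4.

3

¬P = ¬2 = 2
Q ∨ P = 1 ∨ 2 = 2
¬P → (Q ∨ P) = 2 → 2 = 4
P ∨ Q = 2 ∨ 1 = 2
(P ∨ Q) → Q = 2 → 1 = 3
(¬P → (Q ∨ P)) ↔ ((P ∨ Q) → Q) = 4 ↔ 3 = 3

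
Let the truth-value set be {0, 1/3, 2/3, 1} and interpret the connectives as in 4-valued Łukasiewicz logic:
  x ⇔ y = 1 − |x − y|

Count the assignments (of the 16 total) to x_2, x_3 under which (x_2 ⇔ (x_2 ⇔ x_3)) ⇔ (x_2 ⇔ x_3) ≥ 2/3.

x_2 = 0, x_3 = 0 ↦ 0  <
x_2 = 0, x_3 = 1/3 ↦ 2/3  ≥
x_2 = 0, x_3 = 2/3 ↦ 2/3  ≥
x_2 = 0, x_3 = 1 ↦ 0  <
x_2 = 1/3, x_3 = 0 ↦ 1  ≥
x_2 = 1/3, x_3 = 1/3 ↦ 1/3  <
x_2 = 1/3, x_3 = 2/3 ↦ 1  ≥
x_2 = 1/3, x_3 = 1 ↦ 1/3  <
x_2 = 2/3, x_3 = 0 ↦ 2/3  ≥
x_2 = 2/3, x_3 = 1/3 ↦ 2/3  ≥
x_2 = 2/3, x_3 = 2/3 ↦ 2/3  ≥
x_2 = 2/3, x_3 = 1 ↦ 2/3  ≥
x_2 = 1, x_3 = 0 ↦ 1  ≥
x_2 = 1, x_3 = 1/3 ↦ 1  ≥
x_2 = 1, x_3 = 2/3 ↦ 1  ≥
x_2 = 1, x_3 = 1 ↦ 1  ≥
So 12 of the 16 assignments meet the threshold.

12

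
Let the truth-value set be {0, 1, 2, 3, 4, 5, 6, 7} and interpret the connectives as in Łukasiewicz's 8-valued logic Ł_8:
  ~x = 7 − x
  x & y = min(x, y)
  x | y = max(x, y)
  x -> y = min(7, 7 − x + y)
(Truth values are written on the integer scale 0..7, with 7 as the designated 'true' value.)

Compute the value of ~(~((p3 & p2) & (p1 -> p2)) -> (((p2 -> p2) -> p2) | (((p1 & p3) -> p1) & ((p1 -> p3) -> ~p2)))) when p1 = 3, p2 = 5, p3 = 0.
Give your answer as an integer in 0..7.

p3 & p2 = 0 & 5 = 0
p1 -> p2 = 3 -> 5 = 7
(p3 & p2) & (p1 -> p2) = 0 & 7 = 0
~((p3 & p2) & (p1 -> p2)) = ~0 = 7
p2 -> p2 = 5 -> 5 = 7
(p2 -> p2) -> p2 = 7 -> 5 = 5
p1 & p3 = 3 & 0 = 0
(p1 & p3) -> p1 = 0 -> 3 = 7
p1 -> p3 = 3 -> 0 = 4
~p2 = ~5 = 2
(p1 -> p3) -> ~p2 = 4 -> 2 = 5
((p1 & p3) -> p1) & ((p1 -> p3) -> ~p2) = 7 & 5 = 5
((p2 -> p2) -> p2) | (((p1 & p3) -> p1) & ((p1 -> p3) -> ~p2)) = 5 | 5 = 5
~((p3 & p2) & (p1 -> p2)) -> (((p2 -> p2) -> p2) | (((p1 & p3) -> p1) & ((p1 -> p3) -> ~p2))) = 7 -> 5 = 5
~(~((p3 & p2) & (p1 -> p2)) -> (((p2 -> p2) -> p2) | (((p1 & p3) -> p1) & ((p1 -> p3) -> ~p2)))) = ~5 = 2

2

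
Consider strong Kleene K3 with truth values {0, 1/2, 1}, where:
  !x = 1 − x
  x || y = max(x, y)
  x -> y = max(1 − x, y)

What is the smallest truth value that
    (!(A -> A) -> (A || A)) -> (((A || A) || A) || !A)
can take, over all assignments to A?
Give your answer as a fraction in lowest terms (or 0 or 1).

1/2

Take A = 1/2:
A -> A = 1/2 -> 1/2 = 1/2
!(A -> A) = !1/2 = 1/2
A || A = 1/2 || 1/2 = 1/2
!(A -> A) -> (A || A) = 1/2 -> 1/2 = 1/2
A || A = 1/2 || 1/2 = 1/2
(A || A) || A = 1/2 || 1/2 = 1/2
!A = !1/2 = 1/2
((A || A) || A) || !A = 1/2 || 1/2 = 1/2
(!(A -> A) -> (A || A)) -> (((A || A) || A) || !A) = 1/2 -> 1/2 = 1/2
No assignment yields a value below 1/2, so this is the minimum.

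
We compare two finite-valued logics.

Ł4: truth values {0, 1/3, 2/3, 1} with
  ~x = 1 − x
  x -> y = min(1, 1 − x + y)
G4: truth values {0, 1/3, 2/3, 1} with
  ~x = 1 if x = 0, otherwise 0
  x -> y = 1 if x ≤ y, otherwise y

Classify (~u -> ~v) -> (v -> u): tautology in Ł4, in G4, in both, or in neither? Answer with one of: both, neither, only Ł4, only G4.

In Ł4: every assignment gives 1 — tautology.
In G4: at u = 1/3, v = 2/3 the value is 1/3 — not a tautology.

only Ł4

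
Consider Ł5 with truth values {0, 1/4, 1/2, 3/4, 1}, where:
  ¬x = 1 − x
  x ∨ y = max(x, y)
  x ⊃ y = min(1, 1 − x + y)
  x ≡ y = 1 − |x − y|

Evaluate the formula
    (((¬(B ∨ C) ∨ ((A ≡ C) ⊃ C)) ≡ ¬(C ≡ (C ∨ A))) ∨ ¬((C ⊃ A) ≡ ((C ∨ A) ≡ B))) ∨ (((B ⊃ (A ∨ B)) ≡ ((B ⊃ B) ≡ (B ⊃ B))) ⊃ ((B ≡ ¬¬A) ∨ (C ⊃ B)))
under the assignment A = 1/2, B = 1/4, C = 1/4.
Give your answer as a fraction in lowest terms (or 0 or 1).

1

B ∨ C = 1/4 ∨ 1/4 = 1/4
¬(B ∨ C) = ¬1/4 = 3/4
A ≡ C = 1/2 ≡ 1/4 = 3/4
(A ≡ C) ⊃ C = 3/4 ⊃ 1/4 = 1/2
¬(B ∨ C) ∨ ((A ≡ C) ⊃ C) = 3/4 ∨ 1/2 = 3/4
C ∨ A = 1/4 ∨ 1/2 = 1/2
C ≡ (C ∨ A) = 1/4 ≡ 1/2 = 3/4
¬(C ≡ (C ∨ A)) = ¬3/4 = 1/4
(¬(B ∨ C) ∨ ((A ≡ C) ⊃ C)) ≡ ¬(C ≡ (C ∨ A)) = 3/4 ≡ 1/4 = 1/2
C ⊃ A = 1/4 ⊃ 1/2 = 1
C ∨ A = 1/4 ∨ 1/2 = 1/2
(C ∨ A) ≡ B = 1/2 ≡ 1/4 = 3/4
(C ⊃ A) ≡ ((C ∨ A) ≡ B) = 1 ≡ 3/4 = 3/4
¬((C ⊃ A) ≡ ((C ∨ A) ≡ B)) = ¬3/4 = 1/4
((¬(B ∨ C) ∨ ((A ≡ C) ⊃ C)) ≡ ¬(C ≡ (C ∨ A))) ∨ ¬((C ⊃ A) ≡ ((C ∨ A) ≡ B)) = 1/2 ∨ 1/4 = 1/2
A ∨ B = 1/2 ∨ 1/4 = 1/2
B ⊃ (A ∨ B) = 1/4 ⊃ 1/2 = 1
B ⊃ B = 1/4 ⊃ 1/4 = 1
B ⊃ B = 1/4 ⊃ 1/4 = 1
(B ⊃ B) ≡ (B ⊃ B) = 1 ≡ 1 = 1
(B ⊃ (A ∨ B)) ≡ ((B ⊃ B) ≡ (B ⊃ B)) = 1 ≡ 1 = 1
¬A = ¬1/2 = 1/2
¬¬A = ¬1/2 = 1/2
B ≡ ¬¬A = 1/4 ≡ 1/2 = 3/4
C ⊃ B = 1/4 ⊃ 1/4 = 1
(B ≡ ¬¬A) ∨ (C ⊃ B) = 3/4 ∨ 1 = 1
((B ⊃ (A ∨ B)) ≡ ((B ⊃ B) ≡ (B ⊃ B))) ⊃ ((B ≡ ¬¬A) ∨ (C ⊃ B)) = 1 ⊃ 1 = 1
(((¬(B ∨ C) ∨ ((A ≡ C) ⊃ C)) ≡ ¬(C ≡ (C ∨ A))) ∨ ¬((C ⊃ A) ≡ ((C ∨ A) ≡ B))) ∨ (((B ⊃ (A ∨ B)) ≡ ((B ⊃ B) ≡ (B ⊃ B))) ⊃ ((B ≡ ¬¬A) ∨ (C ⊃ B))) = 1/2 ∨ 1 = 1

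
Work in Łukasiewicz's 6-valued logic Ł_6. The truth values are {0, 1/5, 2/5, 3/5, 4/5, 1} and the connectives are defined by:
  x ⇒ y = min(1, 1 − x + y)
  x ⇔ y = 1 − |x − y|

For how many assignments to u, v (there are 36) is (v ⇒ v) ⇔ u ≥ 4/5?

12

value 1: 6 assignments (counts)
value 4/5: 6 assignments (counts)
value 3/5: 6 assignments
value 2/5: 6 assignments
value 1/5: 6 assignments
value 0: 6 assignments
So 12 of the 36 assignments meet the threshold.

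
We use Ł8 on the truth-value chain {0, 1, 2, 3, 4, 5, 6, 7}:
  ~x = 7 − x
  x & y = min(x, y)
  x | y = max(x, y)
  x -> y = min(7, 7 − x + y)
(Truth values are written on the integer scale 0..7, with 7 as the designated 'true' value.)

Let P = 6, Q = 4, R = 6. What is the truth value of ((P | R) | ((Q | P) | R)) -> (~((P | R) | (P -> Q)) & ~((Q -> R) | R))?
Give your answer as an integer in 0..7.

1

P | R = 6 | 6 = 6
Q | P = 4 | 6 = 6
(Q | P) | R = 6 | 6 = 6
(P | R) | ((Q | P) | R) = 6 | 6 = 6
P | R = 6 | 6 = 6
P -> Q = 6 -> 4 = 5
(P | R) | (P -> Q) = 6 | 5 = 6
~((P | R) | (P -> Q)) = ~6 = 1
Q -> R = 4 -> 6 = 7
(Q -> R) | R = 7 | 6 = 7
~((Q -> R) | R) = ~7 = 0
~((P | R) | (P -> Q)) & ~((Q -> R) | R) = 1 & 0 = 0
((P | R) | ((Q | P) | R)) -> (~((P | R) | (P -> Q)) & ~((Q -> R) | R)) = 6 -> 0 = 1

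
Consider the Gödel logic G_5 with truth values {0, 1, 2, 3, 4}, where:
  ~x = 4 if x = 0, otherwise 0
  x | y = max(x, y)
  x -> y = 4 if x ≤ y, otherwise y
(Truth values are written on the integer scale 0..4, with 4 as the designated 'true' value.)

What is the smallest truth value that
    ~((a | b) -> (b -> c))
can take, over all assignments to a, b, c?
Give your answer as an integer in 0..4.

Take a = 0, b = 0, c = 0:
a | b = 0 | 0 = 0
b -> c = 0 -> 0 = 4
(a | b) -> (b -> c) = 0 -> 4 = 4
~((a | b) -> (b -> c)) = ~4 = 0
No assignment yields a value below 0, so this is the minimum.

0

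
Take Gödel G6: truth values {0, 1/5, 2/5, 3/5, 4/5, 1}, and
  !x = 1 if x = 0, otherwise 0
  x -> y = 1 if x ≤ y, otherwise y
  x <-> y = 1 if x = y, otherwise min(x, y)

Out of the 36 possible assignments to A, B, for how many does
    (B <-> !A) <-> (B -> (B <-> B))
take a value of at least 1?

6

value 1: 6 assignments (counts)
value 4/5: 1 assignment
value 3/5: 1 assignment
value 2/5: 1 assignment
value 1/5: 1 assignment
value 0: 26 assignments
So 6 of the 36 assignments meet the threshold.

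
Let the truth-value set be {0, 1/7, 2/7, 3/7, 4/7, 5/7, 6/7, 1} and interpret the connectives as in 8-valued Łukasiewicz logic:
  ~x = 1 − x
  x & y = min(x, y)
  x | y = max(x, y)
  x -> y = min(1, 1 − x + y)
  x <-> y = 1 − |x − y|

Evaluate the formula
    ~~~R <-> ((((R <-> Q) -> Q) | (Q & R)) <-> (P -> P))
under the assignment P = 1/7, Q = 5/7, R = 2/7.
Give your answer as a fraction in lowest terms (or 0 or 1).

~R = ~2/7 = 5/7
~~R = ~5/7 = 2/7
~~~R = ~2/7 = 5/7
R <-> Q = 2/7 <-> 5/7 = 4/7
(R <-> Q) -> Q = 4/7 -> 5/7 = 1
Q & R = 5/7 & 2/7 = 2/7
((R <-> Q) -> Q) | (Q & R) = 1 | 2/7 = 1
P -> P = 1/7 -> 1/7 = 1
(((R <-> Q) -> Q) | (Q & R)) <-> (P -> P) = 1 <-> 1 = 1
~~~R <-> ((((R <-> Q) -> Q) | (Q & R)) <-> (P -> P)) = 5/7 <-> 1 = 5/7

5/7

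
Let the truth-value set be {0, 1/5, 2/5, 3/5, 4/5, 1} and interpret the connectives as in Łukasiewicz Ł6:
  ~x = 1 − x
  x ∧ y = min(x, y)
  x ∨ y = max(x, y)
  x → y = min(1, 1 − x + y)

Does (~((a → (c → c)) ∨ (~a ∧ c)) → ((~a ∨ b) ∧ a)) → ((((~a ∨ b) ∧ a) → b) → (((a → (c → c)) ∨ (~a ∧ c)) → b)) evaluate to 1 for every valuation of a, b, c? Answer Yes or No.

No

Counterexample: take a = 0, b = 0, c = 0.
c → c = 0 → 0 = 1
a → (c → c) = 0 → 1 = 1
~a = ~0 = 1
~a ∧ c = 1 ∧ 0 = 0
(a → (c → c)) ∨ (~a ∧ c) = 1 ∨ 0 = 1
~((a → (c → c)) ∨ (~a ∧ c)) = ~1 = 0
~a = ~0 = 1
~a ∨ b = 1 ∨ 0 = 1
(~a ∨ b) ∧ a = 1 ∧ 0 = 0
~((a → (c → c)) ∨ (~a ∧ c)) → ((~a ∨ b) ∧ a) = 0 → 0 = 1
~a = ~0 = 1
~a ∨ b = 1 ∨ 0 = 1
(~a ∨ b) ∧ a = 1 ∧ 0 = 0
((~a ∨ b) ∧ a) → b = 0 → 0 = 1
c → c = 0 → 0 = 1
a → (c → c) = 0 → 1 = 1
~a = ~0 = 1
~a ∧ c = 1 ∧ 0 = 0
(a → (c → c)) ∨ (~a ∧ c) = 1 ∨ 0 = 1
((a → (c → c)) ∨ (~a ∧ c)) → b = 1 → 0 = 0
(((~a ∨ b) ∧ a) → b) → (((a → (c → c)) ∨ (~a ∧ c)) → b) = 1 → 0 = 0
(~((a → (c → c)) ∨ (~a ∧ c)) → ((~a ∨ b) ∧ a)) → ((((~a ∨ b) ∧ a) → b) → (((a → (c → c)) ∨ (~a ∧ c)) → b)) = 1 → 0 = 0
This gives 0 ≠ 1.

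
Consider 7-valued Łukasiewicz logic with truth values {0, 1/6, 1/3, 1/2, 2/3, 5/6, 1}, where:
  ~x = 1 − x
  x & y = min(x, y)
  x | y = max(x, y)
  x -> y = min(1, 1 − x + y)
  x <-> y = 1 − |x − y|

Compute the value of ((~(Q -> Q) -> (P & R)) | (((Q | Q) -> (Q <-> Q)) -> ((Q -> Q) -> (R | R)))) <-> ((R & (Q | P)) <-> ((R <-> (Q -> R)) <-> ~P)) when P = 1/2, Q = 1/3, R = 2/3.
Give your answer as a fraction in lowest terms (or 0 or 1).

Q -> Q = 1/3 -> 1/3 = 1
~(Q -> Q) = ~1 = 0
P & R = 1/2 & 2/3 = 1/2
~(Q -> Q) -> (P & R) = 0 -> 1/2 = 1
Q | Q = 1/3 | 1/3 = 1/3
Q <-> Q = 1/3 <-> 1/3 = 1
(Q | Q) -> (Q <-> Q) = 1/3 -> 1 = 1
Q -> Q = 1/3 -> 1/3 = 1
R | R = 2/3 | 2/3 = 2/3
(Q -> Q) -> (R | R) = 1 -> 2/3 = 2/3
((Q | Q) -> (Q <-> Q)) -> ((Q -> Q) -> (R | R)) = 1 -> 2/3 = 2/3
(~(Q -> Q) -> (P & R)) | (((Q | Q) -> (Q <-> Q)) -> ((Q -> Q) -> (R | R))) = 1 | 2/3 = 1
Q | P = 1/3 | 1/2 = 1/2
R & (Q | P) = 2/3 & 1/2 = 1/2
Q -> R = 1/3 -> 2/3 = 1
R <-> (Q -> R) = 2/3 <-> 1 = 2/3
~P = ~1/2 = 1/2
(R <-> (Q -> R)) <-> ~P = 2/3 <-> 1/2 = 5/6
(R & (Q | P)) <-> ((R <-> (Q -> R)) <-> ~P) = 1/2 <-> 5/6 = 2/3
((~(Q -> Q) -> (P & R)) | (((Q | Q) -> (Q <-> Q)) -> ((Q -> Q) -> (R | R)))) <-> ((R & (Q | P)) <-> ((R <-> (Q -> R)) <-> ~P)) = 1 <-> 2/3 = 2/3

2/3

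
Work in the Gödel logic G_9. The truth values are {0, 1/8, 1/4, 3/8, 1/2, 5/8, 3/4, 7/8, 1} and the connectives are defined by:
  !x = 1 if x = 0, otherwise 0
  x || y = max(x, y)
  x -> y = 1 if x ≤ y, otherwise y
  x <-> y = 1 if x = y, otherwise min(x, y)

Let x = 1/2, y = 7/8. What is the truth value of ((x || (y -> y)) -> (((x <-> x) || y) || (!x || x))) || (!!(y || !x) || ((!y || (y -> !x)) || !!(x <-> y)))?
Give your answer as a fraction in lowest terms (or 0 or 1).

y -> y = 7/8 -> 7/8 = 1
x || (y -> y) = 1/2 || 1 = 1
x <-> x = 1/2 <-> 1/2 = 1
(x <-> x) || y = 1 || 7/8 = 1
!x = !1/2 = 0
!x || x = 0 || 1/2 = 1/2
((x <-> x) || y) || (!x || x) = 1 || 1/2 = 1
(x || (y -> y)) -> (((x <-> x) || y) || (!x || x)) = 1 -> 1 = 1
!x = !1/2 = 0
y || !x = 7/8 || 0 = 7/8
!(y || !x) = !7/8 = 0
!!(y || !x) = !0 = 1
!y = !7/8 = 0
!x = !1/2 = 0
y -> !x = 7/8 -> 0 = 0
!y || (y -> !x) = 0 || 0 = 0
x <-> y = 1/2 <-> 7/8 = 1/2
!(x <-> y) = !1/2 = 0
!!(x <-> y) = !0 = 1
(!y || (y -> !x)) || !!(x <-> y) = 0 || 1 = 1
!!(y || !x) || ((!y || (y -> !x)) || !!(x <-> y)) = 1 || 1 = 1
((x || (y -> y)) -> (((x <-> x) || y) || (!x || x))) || (!!(y || !x) || ((!y || (y -> !x)) || !!(x <-> y))) = 1 || 1 = 1

1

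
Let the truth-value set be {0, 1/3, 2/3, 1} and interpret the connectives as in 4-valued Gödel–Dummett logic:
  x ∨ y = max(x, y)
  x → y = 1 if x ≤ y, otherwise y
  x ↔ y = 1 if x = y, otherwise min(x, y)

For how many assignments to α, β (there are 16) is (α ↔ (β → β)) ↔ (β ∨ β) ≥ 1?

4

α = 0, β = 0 ↦ 1  ≥
α = 0, β = 1/3 ↦ 0  <
α = 0, β = 2/3 ↦ 0  <
α = 0, β = 1 ↦ 0  <
α = 1/3, β = 0 ↦ 0  <
α = 1/3, β = 1/3 ↦ 1  ≥
α = 1/3, β = 2/3 ↦ 1/3  <
α = 1/3, β = 1 ↦ 1/3  <
α = 2/3, β = 0 ↦ 0  <
α = 2/3, β = 1/3 ↦ 1/3  <
α = 2/3, β = 2/3 ↦ 1  ≥
α = 2/3, β = 1 ↦ 2/3  <
α = 1, β = 0 ↦ 0  <
α = 1, β = 1/3 ↦ 1/3  <
α = 1, β = 2/3 ↦ 2/3  <
α = 1, β = 1 ↦ 1  ≥
So 4 of the 16 assignments meet the threshold.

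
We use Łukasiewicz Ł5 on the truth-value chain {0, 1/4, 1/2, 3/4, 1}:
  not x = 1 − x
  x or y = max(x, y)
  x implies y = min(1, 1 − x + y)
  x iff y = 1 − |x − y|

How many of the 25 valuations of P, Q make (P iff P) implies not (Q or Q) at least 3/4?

10

value 1: 5 assignments (counts)
value 3/4: 5 assignments (counts)
value 1/2: 5 assignments
value 1/4: 5 assignments
value 0: 5 assignments
So 10 of the 25 assignments meet the threshold.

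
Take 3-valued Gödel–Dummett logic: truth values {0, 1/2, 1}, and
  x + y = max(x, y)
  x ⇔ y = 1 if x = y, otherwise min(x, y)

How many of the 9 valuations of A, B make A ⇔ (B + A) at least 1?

A = 0, B = 0 ↦ 1  ≥
A = 0, B = 1/2 ↦ 0  <
A = 0, B = 1 ↦ 0  <
A = 1/2, B = 0 ↦ 1  ≥
A = 1/2, B = 1/2 ↦ 1  ≥
A = 1/2, B = 1 ↦ 1/2  <
A = 1, B = 0 ↦ 1  ≥
A = 1, B = 1/2 ↦ 1  ≥
A = 1, B = 1 ↦ 1  ≥
So 6 of the 9 assignments meet the threshold.

6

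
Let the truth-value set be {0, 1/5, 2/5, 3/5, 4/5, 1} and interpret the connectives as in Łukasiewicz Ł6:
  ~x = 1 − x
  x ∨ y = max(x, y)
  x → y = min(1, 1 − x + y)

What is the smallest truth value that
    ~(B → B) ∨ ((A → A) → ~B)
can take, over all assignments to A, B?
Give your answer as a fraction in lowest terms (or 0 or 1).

Take A = 0, B = 1:
B → B = 1 → 1 = 1
~(B → B) = ~1 = 0
A → A = 0 → 0 = 1
~B = ~1 = 0
(A → A) → ~B = 1 → 0 = 0
~(B → B) ∨ ((A → A) → ~B) = 0 ∨ 0 = 0
No assignment yields a value below 0, so this is the minimum.

0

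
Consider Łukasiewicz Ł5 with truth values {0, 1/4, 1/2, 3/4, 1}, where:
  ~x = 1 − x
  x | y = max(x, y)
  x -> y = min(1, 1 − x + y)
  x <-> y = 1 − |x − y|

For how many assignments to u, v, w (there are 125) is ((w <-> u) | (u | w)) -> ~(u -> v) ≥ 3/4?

value 1: 9 assignments (counts)
value 3/4: 13 assignments (counts)
value 1/2: 25 assignments
value 1/4: 45 assignments
value 0: 33 assignments
So 22 of the 125 assignments meet the threshold.

22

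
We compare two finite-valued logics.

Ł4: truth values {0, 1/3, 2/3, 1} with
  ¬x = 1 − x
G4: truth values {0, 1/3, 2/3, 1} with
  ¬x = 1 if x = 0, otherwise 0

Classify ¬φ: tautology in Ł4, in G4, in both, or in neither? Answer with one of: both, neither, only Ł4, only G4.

In Ł4: at φ = 1/3 the value is 2/3 — not a tautology.
In G4: at φ = 1/3 the value is 0 — not a tautology.

neither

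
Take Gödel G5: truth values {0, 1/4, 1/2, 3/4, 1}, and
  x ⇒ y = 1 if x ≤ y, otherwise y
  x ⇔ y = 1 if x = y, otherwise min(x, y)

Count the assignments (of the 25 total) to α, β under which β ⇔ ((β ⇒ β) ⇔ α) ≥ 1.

5

value 1: 5 assignments (counts)
value 3/4: 2 assignments
value 1/2: 4 assignments
value 1/4: 6 assignments
value 0: 8 assignments
So 5 of the 25 assignments meet the threshold.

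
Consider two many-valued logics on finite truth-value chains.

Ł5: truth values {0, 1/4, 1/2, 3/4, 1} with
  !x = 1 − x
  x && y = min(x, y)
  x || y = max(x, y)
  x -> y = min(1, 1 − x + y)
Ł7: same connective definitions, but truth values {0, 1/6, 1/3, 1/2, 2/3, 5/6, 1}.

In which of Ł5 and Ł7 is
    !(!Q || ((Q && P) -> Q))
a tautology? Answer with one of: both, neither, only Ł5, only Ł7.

neither

In Ł5: at P = 0, Q = 0 the value is 0 — not a tautology.
In Ł7: at P = 0, Q = 0 the value is 0 — not a tautology.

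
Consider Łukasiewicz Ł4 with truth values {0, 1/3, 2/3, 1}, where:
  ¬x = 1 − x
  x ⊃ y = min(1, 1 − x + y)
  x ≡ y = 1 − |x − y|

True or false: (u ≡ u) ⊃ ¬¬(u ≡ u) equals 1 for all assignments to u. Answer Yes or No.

Yes

u = 0 ↦ 1
u = 1/3 ↦ 1
u = 2/3 ↦ 1
u = 1 ↦ 1
Every assignment gives a value ≥ 1.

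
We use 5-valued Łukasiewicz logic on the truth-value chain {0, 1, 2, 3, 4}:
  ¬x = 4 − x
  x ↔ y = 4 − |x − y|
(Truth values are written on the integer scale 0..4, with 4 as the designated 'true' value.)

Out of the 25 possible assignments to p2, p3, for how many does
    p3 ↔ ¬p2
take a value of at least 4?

5

value 4: 5 assignments (counts)
value 3: 8 assignments
value 2: 6 assignments
value 1: 4 assignments
value 0: 2 assignments
So 5 of the 25 assignments meet the threshold.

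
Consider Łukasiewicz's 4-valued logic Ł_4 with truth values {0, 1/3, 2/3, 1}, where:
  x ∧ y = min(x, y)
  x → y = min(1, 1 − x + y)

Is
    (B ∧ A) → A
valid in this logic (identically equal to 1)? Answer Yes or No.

A = 0, B = 0 ↦ 1
A = 0, B = 1/3 ↦ 1
A = 0, B = 2/3 ↦ 1
A = 0, B = 1 ↦ 1
A = 1/3, B = 0 ↦ 1
A = 1/3, B = 1/3 ↦ 1
A = 1/3, B = 2/3 ↦ 1
A = 1/3, B = 1 ↦ 1
A = 2/3, B = 0 ↦ 1
A = 2/3, B = 1/3 ↦ 1
A = 2/3, B = 2/3 ↦ 1
A = 2/3, B = 1 ↦ 1
A = 1, B = 0 ↦ 1
A = 1, B = 1/3 ↦ 1
A = 1, B = 2/3 ↦ 1
A = 1, B = 1 ↦ 1
Every assignment gives a value ≥ 1.

Yes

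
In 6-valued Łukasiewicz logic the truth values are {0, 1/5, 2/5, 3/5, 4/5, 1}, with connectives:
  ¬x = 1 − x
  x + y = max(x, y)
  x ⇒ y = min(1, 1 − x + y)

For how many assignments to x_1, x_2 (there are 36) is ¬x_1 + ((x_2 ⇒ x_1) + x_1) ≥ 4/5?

value 1: 26 assignments (counts)
value 4/5: 7 assignments (counts)
value 3/5: 3 assignments
So 33 of the 36 assignments meet the threshold.

33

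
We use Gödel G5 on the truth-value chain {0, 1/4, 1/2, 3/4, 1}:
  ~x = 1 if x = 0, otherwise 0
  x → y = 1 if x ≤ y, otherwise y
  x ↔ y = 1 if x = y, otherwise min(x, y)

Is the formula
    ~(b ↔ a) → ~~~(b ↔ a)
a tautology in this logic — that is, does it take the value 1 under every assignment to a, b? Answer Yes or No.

Yes

At a = 1/2, b = 3/4, for instance:
b ↔ a = 3/4 ↔ 1/2 = 1/2
~(b ↔ a) = ~1/2 = 0
~~(b ↔ a) = ~0 = 1
~~~(b ↔ a) = ~1 = 0
~(b ↔ a) → ~~~(b ↔ a) = 0 → 0 = 1
and checking the remaining 24 assignments likewise gives ≥ 1 in every case.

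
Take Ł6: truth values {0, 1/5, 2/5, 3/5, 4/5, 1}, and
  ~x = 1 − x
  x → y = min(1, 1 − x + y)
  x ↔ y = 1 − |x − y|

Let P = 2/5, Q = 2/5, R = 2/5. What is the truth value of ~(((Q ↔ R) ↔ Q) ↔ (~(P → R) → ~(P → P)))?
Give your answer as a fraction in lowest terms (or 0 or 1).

Q ↔ R = 2/5 ↔ 2/5 = 1
(Q ↔ R) ↔ Q = 1 ↔ 2/5 = 2/5
P → R = 2/5 → 2/5 = 1
~(P → R) = ~1 = 0
P → P = 2/5 → 2/5 = 1
~(P → P) = ~1 = 0
~(P → R) → ~(P → P) = 0 → 0 = 1
((Q ↔ R) ↔ Q) ↔ (~(P → R) → ~(P → P)) = 2/5 ↔ 1 = 2/5
~(((Q ↔ R) ↔ Q) ↔ (~(P → R) → ~(P → P))) = ~2/5 = 3/5

3/5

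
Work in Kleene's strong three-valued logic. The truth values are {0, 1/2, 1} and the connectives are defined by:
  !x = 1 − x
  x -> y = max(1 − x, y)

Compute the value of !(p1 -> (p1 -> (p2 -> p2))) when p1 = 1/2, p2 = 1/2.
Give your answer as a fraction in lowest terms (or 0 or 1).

p2 -> p2 = 1/2 -> 1/2 = 1/2
p1 -> (p2 -> p2) = 1/2 -> 1/2 = 1/2
p1 -> (p1 -> (p2 -> p2)) = 1/2 -> 1/2 = 1/2
!(p1 -> (p1 -> (p2 -> p2))) = !1/2 = 1/2

1/2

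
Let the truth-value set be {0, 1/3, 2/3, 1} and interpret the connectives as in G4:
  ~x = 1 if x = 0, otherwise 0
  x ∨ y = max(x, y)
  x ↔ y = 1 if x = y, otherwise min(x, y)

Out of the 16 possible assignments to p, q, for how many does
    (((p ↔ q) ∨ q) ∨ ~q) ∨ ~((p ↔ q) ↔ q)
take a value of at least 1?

12

p = 0, q = 0 ↦ 1  ≥
p = 0, q = 1/3 ↦ 1  ≥
p = 0, q = 2/3 ↦ 1  ≥
p = 0, q = 1 ↦ 1  ≥
p = 1/3, q = 0 ↦ 1  ≥
p = 1/3, q = 1/3 ↦ 1  ≥
p = 1/3, q = 2/3 ↦ 2/3  <
p = 1/3, q = 1 ↦ 1  ≥
p = 2/3, q = 0 ↦ 1  ≥
p = 2/3, q = 1/3 ↦ 1/3  <
p = 2/3, q = 2/3 ↦ 1  ≥
p = 2/3, q = 1 ↦ 1  ≥
p = 1, q = 0 ↦ 1  ≥
p = 1, q = 1/3 ↦ 1/3  <
p = 1, q = 2/3 ↦ 2/3  <
p = 1, q = 1 ↦ 1  ≥
So 12 of the 16 assignments meet the threshold.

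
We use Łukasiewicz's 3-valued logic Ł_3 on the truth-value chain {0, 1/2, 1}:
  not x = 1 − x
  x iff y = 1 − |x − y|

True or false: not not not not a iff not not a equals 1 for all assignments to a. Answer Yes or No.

Yes

a = 0 ↦ 1
a = 1/2 ↦ 1
a = 1 ↦ 1
Every assignment gives a value ≥ 1.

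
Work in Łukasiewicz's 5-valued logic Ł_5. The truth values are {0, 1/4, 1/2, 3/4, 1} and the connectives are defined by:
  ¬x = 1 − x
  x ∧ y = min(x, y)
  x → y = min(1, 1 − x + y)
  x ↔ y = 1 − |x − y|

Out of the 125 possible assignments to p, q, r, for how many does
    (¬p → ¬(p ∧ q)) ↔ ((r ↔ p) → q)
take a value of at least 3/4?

value 1: 65 assignments (counts)
value 3/4: 23 assignments (counts)
value 1/2: 19 assignments
value 1/4: 13 assignments
value 0: 5 assignments
So 88 of the 125 assignments meet the threshold.

88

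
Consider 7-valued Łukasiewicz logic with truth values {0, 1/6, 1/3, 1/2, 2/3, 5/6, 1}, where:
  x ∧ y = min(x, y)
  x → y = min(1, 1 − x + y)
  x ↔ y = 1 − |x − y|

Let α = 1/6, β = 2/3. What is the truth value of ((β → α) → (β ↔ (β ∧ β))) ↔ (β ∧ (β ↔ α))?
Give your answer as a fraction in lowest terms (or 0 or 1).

1/2

β → α = 2/3 → 1/6 = 1/2
β ∧ β = 2/3 ∧ 2/3 = 2/3
β ↔ (β ∧ β) = 2/3 ↔ 2/3 = 1
(β → α) → (β ↔ (β ∧ β)) = 1/2 → 1 = 1
β ↔ α = 2/3 ↔ 1/6 = 1/2
β ∧ (β ↔ α) = 2/3 ∧ 1/2 = 1/2
((β → α) → (β ↔ (β ∧ β))) ↔ (β ∧ (β ↔ α)) = 1 ↔ 1/2 = 1/2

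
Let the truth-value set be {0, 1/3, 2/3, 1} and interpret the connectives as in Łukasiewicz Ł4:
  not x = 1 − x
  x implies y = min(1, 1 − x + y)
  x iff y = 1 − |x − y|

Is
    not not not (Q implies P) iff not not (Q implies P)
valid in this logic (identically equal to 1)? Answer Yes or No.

Counterexample: take P = 0, Q = 0.
Q implies P = 0 implies 0 = 1
not (Q implies P) = not 1 = 0
not not (Q implies P) = not 0 = 1
not not not (Q implies P) = not 1 = 0
not not (Q implies P) = not 0 = 1
not not not (Q implies P) iff not not (Q implies P) = 0 iff 1 = 0
This gives 0 ≠ 1.

No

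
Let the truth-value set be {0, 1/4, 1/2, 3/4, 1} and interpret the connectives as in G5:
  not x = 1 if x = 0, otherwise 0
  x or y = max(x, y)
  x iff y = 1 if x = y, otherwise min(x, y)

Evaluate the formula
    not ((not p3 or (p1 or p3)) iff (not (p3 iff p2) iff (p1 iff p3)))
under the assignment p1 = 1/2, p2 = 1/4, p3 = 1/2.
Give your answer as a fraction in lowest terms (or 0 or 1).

not p3 = not 1/2 = 0
p1 or p3 = 1/2 or 1/2 = 1/2
not p3 or (p1 or p3) = 0 or 1/2 = 1/2
p3 iff p2 = 1/2 iff 1/4 = 1/4
not (p3 iff p2) = not 1/4 = 0
p1 iff p3 = 1/2 iff 1/2 = 1
not (p3 iff p2) iff (p1 iff p3) = 0 iff 1 = 0
(not p3 or (p1 or p3)) iff (not (p3 iff p2) iff (p1 iff p3)) = 1/2 iff 0 = 0
not ((not p3 or (p1 or p3)) iff (not (p3 iff p2) iff (p1 iff p3))) = not 0 = 1

1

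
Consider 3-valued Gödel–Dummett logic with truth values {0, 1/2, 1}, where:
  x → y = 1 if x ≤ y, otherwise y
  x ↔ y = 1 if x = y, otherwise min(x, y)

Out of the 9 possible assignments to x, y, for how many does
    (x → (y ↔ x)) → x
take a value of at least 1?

4

x = 0, y = 0 ↦ 0  <
x = 0, y = 1/2 ↦ 0  <
x = 0, y = 1 ↦ 0  <
x = 1/2, y = 0 ↦ 1  ≥
x = 1/2, y = 1/2 ↦ 1/2  <
x = 1/2, y = 1 ↦ 1/2  <
x = 1, y = 0 ↦ 1  ≥
x = 1, y = 1/2 ↦ 1  ≥
x = 1, y = 1 ↦ 1  ≥
So 4 of the 9 assignments meet the threshold.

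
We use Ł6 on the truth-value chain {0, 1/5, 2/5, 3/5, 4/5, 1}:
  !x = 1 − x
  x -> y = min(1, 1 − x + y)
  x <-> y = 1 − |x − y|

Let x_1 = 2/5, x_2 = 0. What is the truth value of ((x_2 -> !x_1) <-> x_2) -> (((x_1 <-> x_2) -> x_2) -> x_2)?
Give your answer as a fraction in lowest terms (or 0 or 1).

!x_1 = !2/5 = 3/5
x_2 -> !x_1 = 0 -> 3/5 = 1
(x_2 -> !x_1) <-> x_2 = 1 <-> 0 = 0
x_1 <-> x_2 = 2/5 <-> 0 = 3/5
(x_1 <-> x_2) -> x_2 = 3/5 -> 0 = 2/5
((x_1 <-> x_2) -> x_2) -> x_2 = 2/5 -> 0 = 3/5
((x_2 -> !x_1) <-> x_2) -> (((x_1 <-> x_2) -> x_2) -> x_2) = 0 -> 3/5 = 1

1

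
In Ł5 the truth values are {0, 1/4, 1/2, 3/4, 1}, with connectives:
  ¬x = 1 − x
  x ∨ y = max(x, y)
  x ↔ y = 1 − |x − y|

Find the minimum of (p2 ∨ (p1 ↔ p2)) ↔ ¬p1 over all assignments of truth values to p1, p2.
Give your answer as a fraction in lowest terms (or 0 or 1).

0

Take p1 = 1, p2 = 1:
p1 ↔ p2 = 1 ↔ 1 = 1
p2 ∨ (p1 ↔ p2) = 1 ∨ 1 = 1
¬p1 = ¬1 = 0
(p2 ∨ (p1 ↔ p2)) ↔ ¬p1 = 1 ↔ 0 = 0
No assignment yields a value below 0, so this is the minimum.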